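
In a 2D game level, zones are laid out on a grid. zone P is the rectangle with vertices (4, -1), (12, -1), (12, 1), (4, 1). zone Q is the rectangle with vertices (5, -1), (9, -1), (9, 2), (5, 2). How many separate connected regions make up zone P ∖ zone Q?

2

zone P ∖ zone Q splits into 2 disjoint pieces (area 6, area 2).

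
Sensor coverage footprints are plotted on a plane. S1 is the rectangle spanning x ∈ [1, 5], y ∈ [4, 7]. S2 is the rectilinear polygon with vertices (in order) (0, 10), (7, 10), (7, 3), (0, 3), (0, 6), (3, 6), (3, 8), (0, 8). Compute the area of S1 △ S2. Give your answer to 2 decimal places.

|S1| = 12, |S2| = 43, |S1∩S2| = 10.
|S1 △ S2| = |S1| + |S2| − 2·|S1∩S2| = 12 + 43 − 20 = 35.00.

35.00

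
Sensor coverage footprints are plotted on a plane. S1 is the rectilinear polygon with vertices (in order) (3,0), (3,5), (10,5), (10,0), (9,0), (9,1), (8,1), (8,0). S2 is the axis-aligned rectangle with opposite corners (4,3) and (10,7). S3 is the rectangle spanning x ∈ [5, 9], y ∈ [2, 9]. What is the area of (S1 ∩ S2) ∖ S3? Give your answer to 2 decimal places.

|S1 ∩ S2| = 12.
|(S1 ∩ S2) ∩ S3| = 8.
|(S1 ∩ S2) ∖ S3| = 12 − 8 = 4.00.

4.00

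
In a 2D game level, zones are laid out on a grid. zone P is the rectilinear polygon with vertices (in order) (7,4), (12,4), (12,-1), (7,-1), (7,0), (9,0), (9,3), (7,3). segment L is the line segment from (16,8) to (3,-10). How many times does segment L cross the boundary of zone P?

The segment meets the boundary at (9.5,-1), (12,2.462).

2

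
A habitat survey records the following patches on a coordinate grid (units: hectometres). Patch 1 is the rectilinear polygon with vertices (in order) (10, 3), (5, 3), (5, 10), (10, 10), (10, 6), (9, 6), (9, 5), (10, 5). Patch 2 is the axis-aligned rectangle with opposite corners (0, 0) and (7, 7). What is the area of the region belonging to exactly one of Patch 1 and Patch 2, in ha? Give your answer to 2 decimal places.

67.00

|Patch 1| = 34, |Patch 2| = 49, |Patch 1∩Patch 2| = 8.
|Patch 1 △ Patch 2| = |Patch 1| + |Patch 2| − 2·|Patch 1∩Patch 2| = 34 + 49 − 16 = 67.00.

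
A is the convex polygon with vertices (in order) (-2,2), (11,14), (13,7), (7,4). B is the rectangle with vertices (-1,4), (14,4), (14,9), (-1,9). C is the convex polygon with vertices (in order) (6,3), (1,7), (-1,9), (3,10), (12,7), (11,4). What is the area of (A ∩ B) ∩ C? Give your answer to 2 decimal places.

The region (A ∩ B) ∩ C is the polygon with vertices (6,9), (12,7), (11.8,6.4), (7,4), (4.75,4), (2.295,5.964), (5.583,9).
By the shoelace formula its area is 28.82.

28.82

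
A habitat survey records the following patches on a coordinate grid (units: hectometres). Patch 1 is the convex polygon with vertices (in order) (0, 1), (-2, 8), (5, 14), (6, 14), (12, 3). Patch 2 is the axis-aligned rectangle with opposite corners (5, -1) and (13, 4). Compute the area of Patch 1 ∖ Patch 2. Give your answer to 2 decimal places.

|Patch 1| = 109, |Patch 1∩Patch 2| = 10.8106.
|Patch 1 ∖ Patch 2| = |Patch 1| − |Patch 1∩Patch 2| = 109 − 10.8106 = 98.19.

98.19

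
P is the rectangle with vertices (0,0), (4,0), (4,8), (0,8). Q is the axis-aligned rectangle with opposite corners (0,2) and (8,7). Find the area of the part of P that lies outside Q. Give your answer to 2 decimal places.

|P∩Q|: x∈[0,4], y∈[2,7] → 4·5 = 20.
|P| = 32.
|P ∖ Q| = |P| − |P∩Q| = 32 − 20 = 12.00.

12.00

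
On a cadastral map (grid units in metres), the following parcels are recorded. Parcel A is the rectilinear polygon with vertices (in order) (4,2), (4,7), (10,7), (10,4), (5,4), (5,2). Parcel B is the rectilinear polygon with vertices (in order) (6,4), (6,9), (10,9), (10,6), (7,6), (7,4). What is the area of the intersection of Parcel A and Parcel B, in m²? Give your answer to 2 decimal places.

The intersection is the polygon with vertices (10,7), (10,6), (7,6), (7,4), (6,4), (6,7).
By the shoelace formula its area is 6.00.

6.00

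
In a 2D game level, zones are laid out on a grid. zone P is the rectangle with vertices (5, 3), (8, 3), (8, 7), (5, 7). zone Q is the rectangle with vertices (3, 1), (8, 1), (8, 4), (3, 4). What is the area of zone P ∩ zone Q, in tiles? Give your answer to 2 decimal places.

3.00

|zone P∩zone Q|: x∈[5,8], y∈[3,4] → 3·1 = 3.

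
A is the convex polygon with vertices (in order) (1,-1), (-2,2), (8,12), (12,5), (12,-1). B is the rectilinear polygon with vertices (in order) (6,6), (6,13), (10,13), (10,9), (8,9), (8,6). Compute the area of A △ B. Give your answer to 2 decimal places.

|A| = 113.5, |B| = 22, |A∩B| = 12.5714.
|A △ B| = |A| + |B| − 2·|A∩B| = 113.5 + 22 − 25.1429 = 110.36.

110.36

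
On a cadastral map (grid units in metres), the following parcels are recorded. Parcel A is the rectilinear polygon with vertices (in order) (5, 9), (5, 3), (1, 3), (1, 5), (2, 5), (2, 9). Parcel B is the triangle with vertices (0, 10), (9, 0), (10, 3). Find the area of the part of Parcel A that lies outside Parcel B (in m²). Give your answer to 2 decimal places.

15.68

|Parcel A| = 20, |Parcel A∩Parcel B| = 4.3167.
|Parcel A ∖ Parcel B| = |Parcel A| − |Parcel A∩Parcel B| = 20 − 4.3167 = 15.68.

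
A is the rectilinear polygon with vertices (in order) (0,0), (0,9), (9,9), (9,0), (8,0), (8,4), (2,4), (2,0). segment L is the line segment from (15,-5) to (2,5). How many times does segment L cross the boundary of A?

The segment meets the boundary at (3.3,4), (8,0.385), (8.5,0).

3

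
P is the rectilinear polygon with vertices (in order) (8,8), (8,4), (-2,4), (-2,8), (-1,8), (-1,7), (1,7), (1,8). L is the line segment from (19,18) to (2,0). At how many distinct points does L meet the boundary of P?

2

The segment meets the boundary at (5.778,4), (8,6.353).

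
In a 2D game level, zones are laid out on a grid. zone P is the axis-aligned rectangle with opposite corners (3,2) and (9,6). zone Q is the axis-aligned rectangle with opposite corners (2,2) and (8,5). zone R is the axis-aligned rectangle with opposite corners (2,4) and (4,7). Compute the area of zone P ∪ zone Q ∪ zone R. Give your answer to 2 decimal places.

30.00

By inclusion–exclusion:
Individual areas: |zone P| = 24, |zone Q| = 18, |zone R| = 6.
|zone P∩zone Q|: x∈[3,8], y∈[2,5] → 5·3 = 15.
|zone P∩zone R|: x∈[3,4], y∈[4,6] → 1·2 = 2.
|zone Q∩zone R|: x∈[2,4], y∈[4,5] → 2·1 = 2.
|zone P∩zone Q∩zone R| = 1.
|zone P ∪ zone Q ∪ zone R| = 48 − 19 + 1 = 30.00.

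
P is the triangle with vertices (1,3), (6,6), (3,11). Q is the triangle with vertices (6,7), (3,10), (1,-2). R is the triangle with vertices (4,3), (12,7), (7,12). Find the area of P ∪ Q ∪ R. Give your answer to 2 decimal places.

By inclusion–exclusion:
Individual areas: |P| = 17, |Q| = 21, |R| = 30.
|P∩Q| = 12.2924.
|P∩R| = 0.9107.
|Q∩R| = 1.1667.
|P∩Q∩R| = 0.6383.
|P ∪ Q ∪ R| = 68 − 14.3698 + 0.6383 = 54.27.

54.27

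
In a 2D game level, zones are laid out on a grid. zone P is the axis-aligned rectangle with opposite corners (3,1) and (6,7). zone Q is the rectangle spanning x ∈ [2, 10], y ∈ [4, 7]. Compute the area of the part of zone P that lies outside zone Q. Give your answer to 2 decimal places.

9.00

|zone P∩zone Q|: x∈[3,6], y∈[4,7] → 3·3 = 9.
|zone P| = 18.
|zone P ∖ zone Q| = |zone P| − |zone P∩zone Q| = 18 − 9 = 9.00.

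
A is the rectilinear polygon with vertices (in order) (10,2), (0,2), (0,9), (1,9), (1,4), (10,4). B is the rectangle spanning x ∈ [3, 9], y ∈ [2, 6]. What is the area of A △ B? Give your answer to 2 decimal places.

25.00

|A| = 25, |B| = 24, |A∩B| = 12.
|A △ B| = |A| + |B| − 2·|A∩B| = 25 + 24 − 24 = 25.00.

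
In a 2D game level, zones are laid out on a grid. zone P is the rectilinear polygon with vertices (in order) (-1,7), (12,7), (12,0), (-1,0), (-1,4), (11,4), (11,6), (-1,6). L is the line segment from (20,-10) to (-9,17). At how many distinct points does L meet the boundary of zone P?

4

The segment meets the boundary at (2.815,6), (4.963,4), (1.741,7), (9.259,0).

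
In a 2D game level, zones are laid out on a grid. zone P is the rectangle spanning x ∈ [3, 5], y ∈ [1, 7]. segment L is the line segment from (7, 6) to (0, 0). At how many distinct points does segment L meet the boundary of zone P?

The segment meets the boundary at (3,2.571), (5,4.286).

2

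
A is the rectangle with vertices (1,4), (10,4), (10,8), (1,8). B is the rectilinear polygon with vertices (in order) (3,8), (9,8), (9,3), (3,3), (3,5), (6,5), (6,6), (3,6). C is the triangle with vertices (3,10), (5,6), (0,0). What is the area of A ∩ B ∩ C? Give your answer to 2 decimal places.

3.75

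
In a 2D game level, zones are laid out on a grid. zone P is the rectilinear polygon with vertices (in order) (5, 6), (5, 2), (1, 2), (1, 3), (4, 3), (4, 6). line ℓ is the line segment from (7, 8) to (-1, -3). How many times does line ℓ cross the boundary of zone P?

The segment meets the boundary at (2.636,2), (3.364,3), (4,3.875), (5,5.25).

4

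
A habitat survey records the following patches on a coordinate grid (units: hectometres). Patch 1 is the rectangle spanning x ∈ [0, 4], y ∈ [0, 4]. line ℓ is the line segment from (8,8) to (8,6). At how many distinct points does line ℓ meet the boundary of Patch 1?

The segment lies entirely outside Patch 1 and never meets its boundary.

0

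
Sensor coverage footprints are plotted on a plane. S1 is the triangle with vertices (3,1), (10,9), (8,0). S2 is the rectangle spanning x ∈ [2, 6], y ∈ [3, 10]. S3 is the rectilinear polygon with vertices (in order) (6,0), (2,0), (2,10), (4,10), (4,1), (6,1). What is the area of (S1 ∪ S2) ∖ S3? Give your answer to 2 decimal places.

35.14

|S1 ∪ S2| = 50.6071.
|(S1 ∪ S2) ∩ S3| = 15.4714.
|(S1 ∪ S2) ∖ S3| = 50.6071 − 15.4714 = 35.14.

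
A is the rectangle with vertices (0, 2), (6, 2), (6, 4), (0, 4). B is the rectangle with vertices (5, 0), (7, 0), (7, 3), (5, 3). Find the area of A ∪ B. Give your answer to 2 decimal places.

17.00

By inclusion–exclusion:
Individual areas: |A| = 12, |B| = 6.
|A∩B|: x∈[5,6], y∈[2,3] → 1·1 = 1.
|A ∪ B| = 18 − 1 = 17.00.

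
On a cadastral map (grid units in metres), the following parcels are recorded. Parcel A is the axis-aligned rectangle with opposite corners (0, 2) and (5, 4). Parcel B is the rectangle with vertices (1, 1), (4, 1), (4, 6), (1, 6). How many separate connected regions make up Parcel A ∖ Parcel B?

2

Parcel A ∖ Parcel B splits into 2 disjoint pieces (area 2, area 2).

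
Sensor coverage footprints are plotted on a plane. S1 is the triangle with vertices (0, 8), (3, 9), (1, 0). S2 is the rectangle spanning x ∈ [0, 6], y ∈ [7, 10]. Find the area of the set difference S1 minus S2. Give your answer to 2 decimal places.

|S1| = 12.5, |S1∩S2| = 3.9931.
|S1 ∖ S2| = |S1| − |S1∩S2| = 12.5 − 3.9931 = 8.51.

8.51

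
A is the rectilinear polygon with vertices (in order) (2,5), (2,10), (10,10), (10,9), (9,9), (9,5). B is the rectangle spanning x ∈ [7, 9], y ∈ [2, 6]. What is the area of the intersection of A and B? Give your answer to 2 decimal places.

2.00

The intersection is the polygon with vertices (9,5), (7,5), (7,6), (9,6).
By the shoelace formula its area is 2.00.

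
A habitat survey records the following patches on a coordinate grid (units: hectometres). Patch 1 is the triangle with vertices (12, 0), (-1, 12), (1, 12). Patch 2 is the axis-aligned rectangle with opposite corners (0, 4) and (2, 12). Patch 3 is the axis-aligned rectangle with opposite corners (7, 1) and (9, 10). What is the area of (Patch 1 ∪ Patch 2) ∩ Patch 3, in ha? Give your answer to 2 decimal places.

1.34

The region (Patch 1 ∪ Patch 2) ∩ Patch 3 is the polygon with vertices (9,3.273), (9,2.769), (7,4.615), (7,5.455).
By the shoelace formula its area is 1.34.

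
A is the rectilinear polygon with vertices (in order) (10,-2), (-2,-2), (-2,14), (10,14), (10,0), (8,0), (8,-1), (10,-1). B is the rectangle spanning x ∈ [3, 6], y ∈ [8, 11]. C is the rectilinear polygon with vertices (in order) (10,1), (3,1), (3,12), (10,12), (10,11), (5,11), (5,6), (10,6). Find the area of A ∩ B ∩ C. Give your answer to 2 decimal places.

6.00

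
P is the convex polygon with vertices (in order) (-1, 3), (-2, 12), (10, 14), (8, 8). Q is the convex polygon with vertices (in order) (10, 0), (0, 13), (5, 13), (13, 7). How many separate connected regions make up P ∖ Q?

2

P ∖ Q splits into 2 disjoint pieces (area 37.4393, area 9.3667).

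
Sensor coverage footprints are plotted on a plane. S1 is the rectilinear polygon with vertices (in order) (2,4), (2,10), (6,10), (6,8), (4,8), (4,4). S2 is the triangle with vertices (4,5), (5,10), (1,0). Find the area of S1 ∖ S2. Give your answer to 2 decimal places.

13.45

|S1| = 16, |S1∩S2| = 2.55.
|S1 ∖ S2| = |S1| − |S1∩S2| = 16 − 2.55 = 13.45.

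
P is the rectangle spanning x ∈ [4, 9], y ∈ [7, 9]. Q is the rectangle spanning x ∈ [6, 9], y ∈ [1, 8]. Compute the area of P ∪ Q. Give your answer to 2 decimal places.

28.00

By inclusion–exclusion:
Individual areas: |P| = 10, |Q| = 21.
|P∩Q|: x∈[6,9], y∈[7,8] → 3·1 = 3.
|P ∪ Q| = 31 − 3 = 28.00.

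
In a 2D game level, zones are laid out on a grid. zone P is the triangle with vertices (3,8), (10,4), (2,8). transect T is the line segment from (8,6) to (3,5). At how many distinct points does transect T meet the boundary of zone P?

2

The segment meets the boundary at (6.571,5.714), (6.889,5.778).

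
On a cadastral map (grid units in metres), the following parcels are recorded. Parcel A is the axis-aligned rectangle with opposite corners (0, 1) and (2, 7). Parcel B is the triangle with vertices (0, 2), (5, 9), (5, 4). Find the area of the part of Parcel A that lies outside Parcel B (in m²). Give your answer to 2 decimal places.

|Parcel A| = 12, |Parcel A∩Parcel B| = 2.
|Parcel A ∖ Parcel B| = |Parcel A| − |Parcel A∩Parcel B| = 12 − 2 = 10.00.

10.00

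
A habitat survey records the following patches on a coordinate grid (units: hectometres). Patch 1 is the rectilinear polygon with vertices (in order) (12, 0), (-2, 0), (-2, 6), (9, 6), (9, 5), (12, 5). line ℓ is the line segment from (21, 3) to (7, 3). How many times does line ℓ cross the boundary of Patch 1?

1

The segment meets the boundary at (12,3).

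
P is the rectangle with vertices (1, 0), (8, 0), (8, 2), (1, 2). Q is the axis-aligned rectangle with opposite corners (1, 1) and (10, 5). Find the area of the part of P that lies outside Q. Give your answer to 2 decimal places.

7.00

|P∩Q|: x∈[1,8], y∈[1,2] → 7·1 = 7.
|P| = 14.
|P ∖ Q| = |P| − |P∩Q| = 14 − 7 = 7.00.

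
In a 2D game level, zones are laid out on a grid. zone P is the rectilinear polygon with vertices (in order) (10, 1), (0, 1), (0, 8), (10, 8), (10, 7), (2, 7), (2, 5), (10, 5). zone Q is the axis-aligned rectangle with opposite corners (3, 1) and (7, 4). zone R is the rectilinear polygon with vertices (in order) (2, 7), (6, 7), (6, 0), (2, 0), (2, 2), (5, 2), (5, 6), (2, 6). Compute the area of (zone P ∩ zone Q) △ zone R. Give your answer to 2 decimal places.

18.00

|zone P ∩ zone Q| = 12.
|(zone P ∩ zone Q) ∩ zone R| = 5.
|(zone P ∩ zone Q) △ zone R| = 12 + 16 − 10 = 18.00.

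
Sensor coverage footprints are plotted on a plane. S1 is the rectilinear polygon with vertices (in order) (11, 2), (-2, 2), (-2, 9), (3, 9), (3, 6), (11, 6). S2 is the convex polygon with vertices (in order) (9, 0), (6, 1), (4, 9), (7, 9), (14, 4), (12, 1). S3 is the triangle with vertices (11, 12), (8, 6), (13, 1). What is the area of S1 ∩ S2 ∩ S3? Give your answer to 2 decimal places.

The intersection is the polygon with vertices (11,6), (11,3), (8,6).
By the shoelace formula its area is 4.50.

4.50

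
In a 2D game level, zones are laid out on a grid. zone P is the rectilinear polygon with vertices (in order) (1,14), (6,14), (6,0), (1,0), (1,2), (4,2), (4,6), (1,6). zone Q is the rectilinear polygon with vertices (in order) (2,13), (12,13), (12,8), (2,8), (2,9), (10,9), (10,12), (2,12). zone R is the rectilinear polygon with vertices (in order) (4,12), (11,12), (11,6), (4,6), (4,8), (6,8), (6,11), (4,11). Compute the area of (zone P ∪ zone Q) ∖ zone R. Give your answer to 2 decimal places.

62.00

|zone P ∪ zone Q| = 76.
|(zone P ∪ zone Q) ∩ zone R| = 14.
|(zone P ∪ zone Q) ∖ zone R| = 76 − 14 = 62.00.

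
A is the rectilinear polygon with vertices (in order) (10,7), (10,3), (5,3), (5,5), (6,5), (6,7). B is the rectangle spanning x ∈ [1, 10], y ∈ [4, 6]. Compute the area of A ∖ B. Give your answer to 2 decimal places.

9.00

|A| = 18, |A∩B| = 9.
|A ∖ B| = |A| − |A∩B| = 18 − 9 = 9.00.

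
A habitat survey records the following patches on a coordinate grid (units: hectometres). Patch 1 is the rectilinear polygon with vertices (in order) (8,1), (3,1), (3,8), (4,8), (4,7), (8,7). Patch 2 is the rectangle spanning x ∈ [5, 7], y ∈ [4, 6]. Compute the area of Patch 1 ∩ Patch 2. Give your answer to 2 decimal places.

4.00

The intersection is the polygon with vertices (5,4), (5,6), (7,6), (7,4).
By the shoelace formula its area is 4.00.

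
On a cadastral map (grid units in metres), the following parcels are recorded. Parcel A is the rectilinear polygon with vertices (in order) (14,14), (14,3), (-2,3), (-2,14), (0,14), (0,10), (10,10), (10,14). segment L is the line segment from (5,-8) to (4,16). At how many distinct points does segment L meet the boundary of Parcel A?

2

The segment meets the boundary at (4.542,3), (4.25,10).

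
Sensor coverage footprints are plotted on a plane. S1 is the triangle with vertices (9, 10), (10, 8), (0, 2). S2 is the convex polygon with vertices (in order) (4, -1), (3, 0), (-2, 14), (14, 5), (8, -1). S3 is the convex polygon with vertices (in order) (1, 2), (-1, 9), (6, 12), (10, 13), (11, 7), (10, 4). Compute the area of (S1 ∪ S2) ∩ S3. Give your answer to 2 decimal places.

63.38

|S1 ∪ S2| = 112.847.
|(S1 ∪ S2) ∩ S3| = 63.38.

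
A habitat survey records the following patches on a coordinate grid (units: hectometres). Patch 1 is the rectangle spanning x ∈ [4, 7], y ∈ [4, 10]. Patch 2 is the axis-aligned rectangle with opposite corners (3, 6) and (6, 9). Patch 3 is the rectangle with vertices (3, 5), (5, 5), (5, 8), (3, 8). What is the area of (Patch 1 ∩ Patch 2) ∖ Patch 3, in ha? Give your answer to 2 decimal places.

|Patch 1 ∩ Patch 2| = 6.
|(Patch 1 ∩ Patch 2) ∩ Patch 3| = 2.
|(Patch 1 ∩ Patch 2) ∖ Patch 3| = 6 − 2 = 4.00.

4.00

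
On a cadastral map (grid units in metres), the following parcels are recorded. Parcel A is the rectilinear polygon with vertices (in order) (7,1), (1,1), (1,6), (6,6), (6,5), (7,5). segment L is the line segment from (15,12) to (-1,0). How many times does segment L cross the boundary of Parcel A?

2

The segment meets the boundary at (1,1.5), (6,5.25).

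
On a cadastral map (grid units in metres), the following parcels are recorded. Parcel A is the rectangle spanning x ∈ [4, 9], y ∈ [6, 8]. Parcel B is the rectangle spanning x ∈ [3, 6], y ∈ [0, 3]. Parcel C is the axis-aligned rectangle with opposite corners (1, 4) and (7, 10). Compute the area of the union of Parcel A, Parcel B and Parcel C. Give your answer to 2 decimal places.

By inclusion–exclusion:
Individual areas: |Parcel A| = 10, |Parcel B| = 9, |Parcel C| = 36.
|Parcel A∩Parcel B| = 0 (no overlap).
|Parcel A∩Parcel C|: x∈[4,7], y∈[6,8] → 3·2 = 6.
|Parcel B∩Parcel C| = 0 (no overlap).
|Parcel A∩Parcel B∩Parcel C| = 0.
|Parcel A ∪ Parcel B ∪ Parcel C| = 55 − 6 + 0 = 49.00.

49.00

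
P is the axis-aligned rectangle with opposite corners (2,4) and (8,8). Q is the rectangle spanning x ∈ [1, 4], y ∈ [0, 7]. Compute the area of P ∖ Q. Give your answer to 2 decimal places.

18.00

|P∩Q|: x∈[2,4], y∈[4,7] → 2·3 = 6.
|P| = 24.
|P ∖ Q| = |P| − |P∩Q| = 24 − 6 = 18.00.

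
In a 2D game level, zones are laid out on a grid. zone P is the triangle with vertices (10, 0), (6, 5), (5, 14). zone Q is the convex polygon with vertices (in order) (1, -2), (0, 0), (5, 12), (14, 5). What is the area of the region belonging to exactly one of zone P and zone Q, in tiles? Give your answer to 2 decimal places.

76.09

|zone P| = 15.5, |zone Q| = 88, |zone P∩zone Q| = 13.7028.
|zone P △ zone Q| = |zone P| + |zone Q| − 2·|zone P∩zone Q| = 15.5 + 88 − 27.4055 = 76.09.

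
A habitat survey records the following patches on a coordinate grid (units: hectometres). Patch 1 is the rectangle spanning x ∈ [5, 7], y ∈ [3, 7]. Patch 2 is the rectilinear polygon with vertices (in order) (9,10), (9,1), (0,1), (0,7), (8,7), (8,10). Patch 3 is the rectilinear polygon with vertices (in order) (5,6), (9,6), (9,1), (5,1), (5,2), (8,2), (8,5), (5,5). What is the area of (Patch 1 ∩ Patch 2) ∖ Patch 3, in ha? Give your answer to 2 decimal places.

|Patch 1 ∩ Patch 2| = 8.
|(Patch 1 ∩ Patch 2) ∩ Patch 3| = 2.
|(Patch 1 ∩ Patch 2) ∖ Patch 3| = 8 − 2 = 6.00.

6.00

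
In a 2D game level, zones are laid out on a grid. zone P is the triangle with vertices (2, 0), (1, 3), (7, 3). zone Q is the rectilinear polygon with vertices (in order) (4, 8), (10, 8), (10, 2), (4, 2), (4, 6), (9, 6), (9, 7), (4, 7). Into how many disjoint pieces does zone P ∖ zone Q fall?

1

zone P ∖ zone Q is a single connected region.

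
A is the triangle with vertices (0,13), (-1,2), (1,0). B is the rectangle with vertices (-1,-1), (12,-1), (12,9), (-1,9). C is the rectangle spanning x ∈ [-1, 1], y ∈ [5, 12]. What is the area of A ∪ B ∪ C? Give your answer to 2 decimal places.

136.08

By inclusion–exclusion:
Individual areas: |A| = 12, |B| = 130, |C| = 14.
|A∩B| = 10.6573.
|A∩C| = 5.2867.
|B∩C|: x∈[-1,1], y∈[5,9] → 2·4 = 8.
|A∩B∩C| = 4.028.
|A ∪ B ∪ C| = 156 − 23.9441 + 4.028 = 136.08.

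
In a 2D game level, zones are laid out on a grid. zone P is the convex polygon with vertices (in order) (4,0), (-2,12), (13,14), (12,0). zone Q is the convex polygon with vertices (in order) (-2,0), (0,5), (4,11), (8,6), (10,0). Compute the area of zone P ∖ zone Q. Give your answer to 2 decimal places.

94.71

|zone P| = 152, |zone P∩zone Q| = 57.2857.
|zone P ∖ zone Q| = |zone P| − |zone P∩zone Q| = 152 − 57.2857 = 94.71.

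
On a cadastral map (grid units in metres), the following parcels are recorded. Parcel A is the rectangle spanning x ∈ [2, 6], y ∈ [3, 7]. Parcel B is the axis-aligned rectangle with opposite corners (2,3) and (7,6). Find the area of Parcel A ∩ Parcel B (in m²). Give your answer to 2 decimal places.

|Parcel A∩Parcel B|: x∈[2,6], y∈[3,6] → 4·3 = 12.

12.00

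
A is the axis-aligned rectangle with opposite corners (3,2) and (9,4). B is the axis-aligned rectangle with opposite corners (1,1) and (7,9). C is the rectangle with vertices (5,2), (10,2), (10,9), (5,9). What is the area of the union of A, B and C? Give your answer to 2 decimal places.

By inclusion–exclusion:
Individual areas: |A| = 12, |B| = 48, |C| = 35.
|A∩B|: x∈[3,7], y∈[2,4] → 4·2 = 8.
|A∩C|: x∈[5,9], y∈[2,4] → 4·2 = 8.
|B∩C|: x∈[5,7], y∈[2,9] → 2·7 = 14.
|A∩B∩C| = 4.
|A ∪ B ∪ C| = 95 − 30 + 4 = 69.00.

69.00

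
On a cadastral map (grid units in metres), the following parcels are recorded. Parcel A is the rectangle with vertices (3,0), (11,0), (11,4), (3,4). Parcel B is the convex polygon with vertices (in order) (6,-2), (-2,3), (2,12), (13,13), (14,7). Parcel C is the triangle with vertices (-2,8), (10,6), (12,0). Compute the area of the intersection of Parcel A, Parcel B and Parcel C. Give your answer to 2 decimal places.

The intersection is the polygon with vertices (10.667,4), (10.848,3.454), (9.2,1.6), (5,4).
By the shoelace formula its area is 7.42.

7.42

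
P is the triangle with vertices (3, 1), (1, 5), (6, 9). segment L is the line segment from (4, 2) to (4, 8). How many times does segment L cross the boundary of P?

2

The segment meets the boundary at (4,7.4), (4,3.667).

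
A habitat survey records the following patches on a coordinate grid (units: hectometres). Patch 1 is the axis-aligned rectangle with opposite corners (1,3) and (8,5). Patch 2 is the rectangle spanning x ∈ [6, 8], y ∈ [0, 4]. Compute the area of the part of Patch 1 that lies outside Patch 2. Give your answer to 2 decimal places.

12.00

|Patch 1∩Patch 2|: x∈[6,8], y∈[3,4] → 2·1 = 2.
|Patch 1| = 14.
|Patch 1 ∖ Patch 2| = |Patch 1| − |Patch 1∩Patch 2| = 14 − 2 = 12.00.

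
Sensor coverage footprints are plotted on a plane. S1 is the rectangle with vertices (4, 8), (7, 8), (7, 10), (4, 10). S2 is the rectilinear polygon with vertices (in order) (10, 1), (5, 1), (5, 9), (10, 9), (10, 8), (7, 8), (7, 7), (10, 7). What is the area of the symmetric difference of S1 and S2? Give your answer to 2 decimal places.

39.00

|S1| = 6, |S2| = 37, |S1∩S2| = 2.
|S1 △ S2| = |S1| + |S2| − 2·|S1∩S2| = 6 + 37 − 4 = 39.00.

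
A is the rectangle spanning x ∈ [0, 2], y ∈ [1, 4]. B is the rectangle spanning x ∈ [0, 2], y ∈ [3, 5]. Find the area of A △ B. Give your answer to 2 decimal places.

|A∩B|: x∈[0,2], y∈[3,4] → 2·1 = 2.
|A △ B| = |A| + |B| − 2·|A∩B| = 6 + 4 − 4 = 6.00.

6.00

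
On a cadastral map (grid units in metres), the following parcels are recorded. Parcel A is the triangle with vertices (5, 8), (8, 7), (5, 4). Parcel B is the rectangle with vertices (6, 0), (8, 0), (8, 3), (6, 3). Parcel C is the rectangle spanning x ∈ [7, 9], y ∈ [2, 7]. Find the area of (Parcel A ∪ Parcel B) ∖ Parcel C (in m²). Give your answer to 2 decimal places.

10.50

|Parcel A ∪ Parcel B| = 12.
|(Parcel A ∪ Parcel B) ∩ Parcel C| = 1.5.
|(Parcel A ∪ Parcel B) ∖ Parcel C| = 12 − 1.5 = 10.50.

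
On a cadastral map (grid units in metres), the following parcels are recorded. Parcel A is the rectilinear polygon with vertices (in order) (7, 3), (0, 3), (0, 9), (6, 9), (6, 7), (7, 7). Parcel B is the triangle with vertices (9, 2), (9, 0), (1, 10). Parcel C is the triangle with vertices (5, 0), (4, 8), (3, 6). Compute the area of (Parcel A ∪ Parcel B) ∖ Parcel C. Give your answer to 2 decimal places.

|Parcel A ∪ Parcel B| = 43.7.
|(Parcel A ∪ Parcel B) ∩ Parcel C| = 4.0625.
|(Parcel A ∪ Parcel B) ∖ Parcel C| = 43.7 − 4.0625 = 39.64.

39.64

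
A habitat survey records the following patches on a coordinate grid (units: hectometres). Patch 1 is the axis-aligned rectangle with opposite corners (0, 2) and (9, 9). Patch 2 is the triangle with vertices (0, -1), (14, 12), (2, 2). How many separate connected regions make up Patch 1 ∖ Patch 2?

Patch 1 ∖ Patch 2 splits into 2 disjoint pieces (area 15.4533, area 42.5833).

2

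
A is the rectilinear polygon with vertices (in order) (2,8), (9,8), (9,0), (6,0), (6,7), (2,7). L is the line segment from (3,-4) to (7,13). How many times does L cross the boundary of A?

The segment meets the boundary at (5.824,8), (5.588,7).

2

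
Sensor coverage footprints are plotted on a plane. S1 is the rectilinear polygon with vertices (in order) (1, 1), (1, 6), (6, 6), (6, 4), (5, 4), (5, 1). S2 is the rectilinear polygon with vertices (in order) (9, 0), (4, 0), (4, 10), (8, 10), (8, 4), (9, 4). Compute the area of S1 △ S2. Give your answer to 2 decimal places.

|S1| = 22, |S2| = 44, |S1∩S2| = 7.
|S1 △ S2| = |S1| + |S2| − 2·|S1∩S2| = 22 + 44 − 14 = 52.00.

52.00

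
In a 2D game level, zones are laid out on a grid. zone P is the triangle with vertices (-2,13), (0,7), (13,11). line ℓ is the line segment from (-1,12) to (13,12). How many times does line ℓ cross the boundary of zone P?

The segment meets the boundary at (5.5,12).

1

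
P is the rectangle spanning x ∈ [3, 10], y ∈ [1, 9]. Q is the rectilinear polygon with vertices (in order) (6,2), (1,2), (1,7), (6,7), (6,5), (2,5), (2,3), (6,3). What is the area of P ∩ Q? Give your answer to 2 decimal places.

9.00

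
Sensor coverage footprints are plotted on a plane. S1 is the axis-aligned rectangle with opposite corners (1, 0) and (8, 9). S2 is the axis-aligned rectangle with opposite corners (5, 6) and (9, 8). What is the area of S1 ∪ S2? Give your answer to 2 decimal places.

By inclusion–exclusion:
Individual areas: |S1| = 63, |S2| = 8.
|S1∩S2|: x∈[5,8], y∈[6,8] → 3·2 = 6.
|S1 ∪ S2| = 71 − 6 = 65.00.

65.00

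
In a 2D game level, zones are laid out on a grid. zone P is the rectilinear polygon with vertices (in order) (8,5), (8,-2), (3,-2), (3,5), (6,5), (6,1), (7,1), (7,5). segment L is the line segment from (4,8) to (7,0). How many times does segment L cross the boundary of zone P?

3

The segment meets the boundary at (6.625,1), (6,2.667), (5.125,5).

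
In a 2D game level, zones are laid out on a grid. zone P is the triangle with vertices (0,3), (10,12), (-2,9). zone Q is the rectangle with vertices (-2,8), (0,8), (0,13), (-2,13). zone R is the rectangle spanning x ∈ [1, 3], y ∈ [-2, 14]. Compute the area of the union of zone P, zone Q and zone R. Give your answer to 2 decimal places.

By inclusion–exclusion:
Individual areas: |zone P| = 39, |zone Q| = 10, |zone R| = 32.
|zone P∩zone Q| = 2.3333.
|zone P∩zone R| = 10.4.
|zone Q∩zone R| = 0 (no overlap).
|zone P∩zone Q∩zone R| = 0.
|zone P ∪ zone Q ∪ zone R| = 81 − 12.7333 + 0 = 68.27.

68.27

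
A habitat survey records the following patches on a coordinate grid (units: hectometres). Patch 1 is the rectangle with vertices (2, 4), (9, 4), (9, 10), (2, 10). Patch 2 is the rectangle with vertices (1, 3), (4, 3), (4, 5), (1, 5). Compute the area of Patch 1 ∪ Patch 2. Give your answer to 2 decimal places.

By inclusion–exclusion:
Individual areas: |Patch 1| = 42, |Patch 2| = 6.
|Patch 1∩Patch 2|: x∈[2,4], y∈[4,5] → 2·1 = 2.
|Patch 1 ∪ Patch 2| = 48 − 2 = 46.00.

46.00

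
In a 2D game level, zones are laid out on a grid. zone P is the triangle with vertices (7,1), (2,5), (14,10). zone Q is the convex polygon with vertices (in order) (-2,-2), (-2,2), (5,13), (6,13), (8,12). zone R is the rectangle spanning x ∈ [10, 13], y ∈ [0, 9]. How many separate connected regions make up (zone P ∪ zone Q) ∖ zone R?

2

(zone P ∪ zone Q) ∖ zone R splits into 2 disjoint pieces (area 69.4965, area 0.8429).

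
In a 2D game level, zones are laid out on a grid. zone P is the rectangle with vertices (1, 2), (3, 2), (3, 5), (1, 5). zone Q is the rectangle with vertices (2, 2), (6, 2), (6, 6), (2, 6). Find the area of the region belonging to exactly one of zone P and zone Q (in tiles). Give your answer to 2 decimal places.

|zone P∩zone Q|: x∈[2,3], y∈[2,5] → 1·3 = 3.
|zone P △ zone Q| = |zone P| + |zone Q| − 2·|zone P∩zone Q| = 6 + 16 − 6 = 16.00.

16.00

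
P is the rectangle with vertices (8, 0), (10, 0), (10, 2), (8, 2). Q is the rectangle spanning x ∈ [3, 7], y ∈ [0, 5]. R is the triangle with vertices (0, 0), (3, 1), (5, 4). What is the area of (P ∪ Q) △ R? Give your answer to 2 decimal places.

|P ∪ Q| = 24.
|(P ∪ Q) ∩ R| = 1.4.
|(P ∪ Q) △ R| = 24 + 3.5 − 2.8 = 24.70.

24.70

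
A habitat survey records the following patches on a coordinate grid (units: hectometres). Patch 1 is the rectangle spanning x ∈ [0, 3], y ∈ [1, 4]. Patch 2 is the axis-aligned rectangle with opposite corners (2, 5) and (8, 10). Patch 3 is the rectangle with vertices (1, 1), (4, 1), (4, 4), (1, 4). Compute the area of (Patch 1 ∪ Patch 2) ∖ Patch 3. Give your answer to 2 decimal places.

|Patch 1 ∪ Patch 2| = 39.
|(Patch 1 ∪ Patch 2) ∩ Patch 3| = 6.
|(Patch 1 ∪ Patch 2) ∖ Patch 3| = 39 − 6 = 33.00.

33.00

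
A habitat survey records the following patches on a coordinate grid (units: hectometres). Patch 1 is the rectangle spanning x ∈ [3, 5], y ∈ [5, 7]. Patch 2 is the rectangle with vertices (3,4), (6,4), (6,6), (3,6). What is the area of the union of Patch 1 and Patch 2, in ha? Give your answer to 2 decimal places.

By inclusion–exclusion:
Individual areas: |Patch 1| = 4, |Patch 2| = 6.
|Patch 1∩Patch 2|: x∈[3,5], y∈[5,6] → 2·1 = 2.
|Patch 1 ∪ Patch 2| = 10 − 2 = 8.00.

8.00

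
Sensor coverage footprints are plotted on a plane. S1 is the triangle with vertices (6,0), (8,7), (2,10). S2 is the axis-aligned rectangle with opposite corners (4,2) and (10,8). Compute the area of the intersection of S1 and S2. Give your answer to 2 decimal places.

17.63

The intersection is the polygon with vertices (8,7), (6.571,2), (5.2,2), (4,5), (4,8), (6,8).
By the shoelace formula its area is 17.63.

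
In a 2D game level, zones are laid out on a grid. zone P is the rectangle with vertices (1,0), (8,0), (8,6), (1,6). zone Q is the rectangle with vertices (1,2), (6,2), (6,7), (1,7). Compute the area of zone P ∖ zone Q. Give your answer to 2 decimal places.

22.00

|zone P∩zone Q|: x∈[1,6], y∈[2,6] → 5·4 = 20.
|zone P| = 42.
|zone P ∖ zone Q| = |zone P| − |zone P∩zone Q| = 42 − 20 = 22.00.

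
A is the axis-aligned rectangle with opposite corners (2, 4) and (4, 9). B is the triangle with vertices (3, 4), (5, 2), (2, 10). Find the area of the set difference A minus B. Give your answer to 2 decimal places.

6.44

|A| = 10, |A∩B| = 3.5625.
|A ∖ B| = |A| − |A∩B| = 10 − 3.5625 = 6.44.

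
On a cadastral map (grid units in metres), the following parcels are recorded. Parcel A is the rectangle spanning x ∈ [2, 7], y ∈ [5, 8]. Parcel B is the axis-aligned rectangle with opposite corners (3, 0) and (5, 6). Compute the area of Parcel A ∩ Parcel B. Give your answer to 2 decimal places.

|Parcel A∩Parcel B|: x∈[3,5], y∈[5,6] → 2·1 = 2.

2.00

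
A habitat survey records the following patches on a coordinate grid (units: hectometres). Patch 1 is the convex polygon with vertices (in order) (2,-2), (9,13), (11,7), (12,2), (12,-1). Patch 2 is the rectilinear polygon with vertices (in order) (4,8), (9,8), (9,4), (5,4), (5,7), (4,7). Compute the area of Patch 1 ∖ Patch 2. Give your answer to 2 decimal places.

|Patch 1| = 78, |Patch 1∩Patch 2| = 13.0238.
|Patch 1 ∖ Patch 2| = |Patch 1| − |Patch 1∩Patch 2| = 78 − 13.0238 = 64.98.

64.98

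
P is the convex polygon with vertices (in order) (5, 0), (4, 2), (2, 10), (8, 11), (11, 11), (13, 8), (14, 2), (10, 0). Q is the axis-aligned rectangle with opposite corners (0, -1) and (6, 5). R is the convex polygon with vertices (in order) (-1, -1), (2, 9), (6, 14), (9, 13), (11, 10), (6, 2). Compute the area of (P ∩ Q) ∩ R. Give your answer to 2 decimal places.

The region (P ∩ Q) ∩ R is the polygon with vertices (3.25,5), (6,5), (6,2), (4.353,1.294), (4,2).
By the shoelace formula its area is 7.83.

7.83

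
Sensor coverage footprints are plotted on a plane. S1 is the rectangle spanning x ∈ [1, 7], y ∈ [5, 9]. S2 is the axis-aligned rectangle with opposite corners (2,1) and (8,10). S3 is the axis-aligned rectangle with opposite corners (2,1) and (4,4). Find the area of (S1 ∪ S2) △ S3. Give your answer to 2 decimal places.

52.00

|S1 ∪ S2| = 58.
|(S1 ∪ S2) ∩ S3| = 6.
|(S1 ∪ S2) △ S3| = 58 + 6 − 12 = 52.00.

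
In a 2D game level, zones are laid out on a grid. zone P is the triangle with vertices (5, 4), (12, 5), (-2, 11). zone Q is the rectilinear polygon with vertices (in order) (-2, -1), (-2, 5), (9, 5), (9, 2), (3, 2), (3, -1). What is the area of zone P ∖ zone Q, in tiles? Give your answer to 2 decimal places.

24.64

|zone P| = 28, |zone P∩zone Q| = 3.3571.
|zone P ∖ zone Q| = |zone P| − |zone P∩zone Q| = 28 − 3.3571 = 24.64.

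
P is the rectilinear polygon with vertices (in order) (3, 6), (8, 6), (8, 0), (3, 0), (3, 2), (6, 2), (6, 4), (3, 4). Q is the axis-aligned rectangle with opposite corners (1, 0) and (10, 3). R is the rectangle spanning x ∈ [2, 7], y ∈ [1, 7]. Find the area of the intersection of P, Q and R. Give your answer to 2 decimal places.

5.00

The intersection is the polygon with vertices (3,2), (6,2), (6,3), (7,3), (7,1), (3,1).
By the shoelace formula its area is 5.00.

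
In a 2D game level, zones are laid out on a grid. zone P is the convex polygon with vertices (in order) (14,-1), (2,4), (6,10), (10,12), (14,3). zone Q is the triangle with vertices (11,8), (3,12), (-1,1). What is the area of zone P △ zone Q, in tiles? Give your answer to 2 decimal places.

86.06

|zone P| = 84, |zone Q| = 52, |zone P∩zone Q| = 24.9688.
|zone P △ zone Q| = |zone P| + |zone Q| − 2·|zone P∩zone Q| = 84 + 52 − 49.9375 = 86.06.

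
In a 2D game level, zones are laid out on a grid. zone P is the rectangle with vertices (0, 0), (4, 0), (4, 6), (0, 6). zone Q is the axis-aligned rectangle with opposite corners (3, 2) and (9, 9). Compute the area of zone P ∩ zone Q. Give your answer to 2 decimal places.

|zone P∩zone Q|: x∈[3,4], y∈[2,6] → 1·4 = 4.

4.00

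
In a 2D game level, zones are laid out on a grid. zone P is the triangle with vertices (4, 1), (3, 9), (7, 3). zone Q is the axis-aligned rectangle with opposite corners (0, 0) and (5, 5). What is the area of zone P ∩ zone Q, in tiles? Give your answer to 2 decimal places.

The intersection is the polygon with vertices (3.5,5), (5,5), (5,1.667), (4,1).
By the shoelace formula its area is 4.67.

4.67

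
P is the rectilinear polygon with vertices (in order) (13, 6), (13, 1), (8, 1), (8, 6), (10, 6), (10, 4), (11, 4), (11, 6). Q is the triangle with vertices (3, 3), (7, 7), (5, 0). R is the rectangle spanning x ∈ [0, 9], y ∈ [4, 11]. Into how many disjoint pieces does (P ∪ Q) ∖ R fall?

2

(P ∪ Q) ∖ R splits into 2 disjoint pieces (area 21, area 6.7857).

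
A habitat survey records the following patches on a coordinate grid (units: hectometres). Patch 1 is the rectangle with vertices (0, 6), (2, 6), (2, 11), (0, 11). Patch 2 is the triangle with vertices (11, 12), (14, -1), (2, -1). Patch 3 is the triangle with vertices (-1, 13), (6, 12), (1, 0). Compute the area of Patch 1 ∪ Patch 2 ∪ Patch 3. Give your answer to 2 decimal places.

By inclusion–exclusion:
Individual areas: |Patch 1| = 10, |Patch 2| = 78, |Patch 3| = 44.5.
|Patch 1∩Patch 2| = 0.
|Patch 1∩Patch 3| = 9.9808.
|Patch 2∩Patch 3| = 0.
|Patch 1∩Patch 2∩Patch 3| = 0.
|Patch 1 ∪ Patch 2 ∪ Patch 3| = 132.5 − 9.9808 + 0 = 122.52.

122.52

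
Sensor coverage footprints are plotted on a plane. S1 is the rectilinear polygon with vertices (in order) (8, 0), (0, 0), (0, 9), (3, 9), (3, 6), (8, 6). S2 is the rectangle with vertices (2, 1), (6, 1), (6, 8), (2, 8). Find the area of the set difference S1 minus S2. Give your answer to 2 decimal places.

35.00

|S1| = 57, |S1∩S2| = 22.
|S1 ∖ S2| = |S1| − |S1∩S2| = 57 − 22 = 35.00.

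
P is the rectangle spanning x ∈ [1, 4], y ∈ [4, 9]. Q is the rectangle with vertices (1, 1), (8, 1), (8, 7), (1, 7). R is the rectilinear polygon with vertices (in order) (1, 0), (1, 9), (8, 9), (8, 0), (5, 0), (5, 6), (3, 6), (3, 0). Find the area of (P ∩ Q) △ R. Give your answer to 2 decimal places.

46.00

|P ∩ Q| = 9.
|(P ∩ Q) ∩ R| = 7.
|(P ∩ Q) △ R| = 9 + 51 − 14 = 46.00.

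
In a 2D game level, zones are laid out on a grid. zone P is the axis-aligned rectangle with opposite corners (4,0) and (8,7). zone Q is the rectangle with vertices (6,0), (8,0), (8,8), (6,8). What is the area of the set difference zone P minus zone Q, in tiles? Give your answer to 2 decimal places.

|zone P∩zone Q|: x∈[6,8], y∈[0,7] → 2·7 = 14.
|zone P| = 28.
|zone P ∖ zone Q| = |zone P| − |zone P∩zone Q| = 28 − 14 = 14.00.

14.00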